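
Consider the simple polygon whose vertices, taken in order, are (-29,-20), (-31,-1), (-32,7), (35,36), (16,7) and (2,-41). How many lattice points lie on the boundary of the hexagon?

Summing gcd(|Δx|,|Δy|) over the edges gives the boundary count: gcd(2,19) + gcd(1,8) + gcd(67,29) + gcd(19,29) + gcd(14,48) + gcd(31,21) = 1+1+1+1+2+1 = 7.

7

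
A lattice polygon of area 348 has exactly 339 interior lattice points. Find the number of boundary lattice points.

Pick's theorem gives A = I + B/2 − 1, so B = 2(A − I + 1) = 2(348 − 339 + 1) = 20.

20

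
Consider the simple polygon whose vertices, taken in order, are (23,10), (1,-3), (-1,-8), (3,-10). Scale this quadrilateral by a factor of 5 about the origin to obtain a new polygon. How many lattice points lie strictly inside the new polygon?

By the shoelace formula, twice the signed area is |(23·(-3) − 1·10) + (1·(-8) − (-1)·(-3)) + ((-1)·(-10) − 3·(-8)) + (3·10 − 23·(-10))| = 204, so the area is 102.
The number of boundary lattice points is Σ gcd(|Δx|,|Δy|) = gcd(22,13) + gcd(2,5) + gcd(4,2) + gcd(20,20) = 1+1+2+20 = 24.
Scaling by 5 multiplies the area by 5² = 25 (so the new area is 2550) and multiplies the boundary lattice-point count by 5, giving 120.
By Pick's theorem, the interior count of the dilated polygon is 2550 − 120/2 + 1 = 2491.

2491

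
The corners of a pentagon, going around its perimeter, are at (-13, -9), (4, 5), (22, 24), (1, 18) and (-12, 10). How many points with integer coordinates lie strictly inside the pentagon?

Using the shoelace formula, 2A = |[(-13)·5 − 4·(-9)] + [4·24 − 22·5] + [22·18 − 1·24] + [1·10 − (-12)·18] + [(-12)·(-9) − (-13)·10]| = 793, so the area is 396.5.
Along each edge there are gcd(|Δx|,|Δy|)+1 lattice points, so counting each shared vertex once the boundary has gcd(17,14) + gcd(18,19) + gcd(21,6) + gcd(13,8) + gcd(1,19) = 1+1+3+1+1 = 7.
Pick's theorem gives I = A − B/2 + 1 = 396.5 − 7/2 + 1 = 394.

394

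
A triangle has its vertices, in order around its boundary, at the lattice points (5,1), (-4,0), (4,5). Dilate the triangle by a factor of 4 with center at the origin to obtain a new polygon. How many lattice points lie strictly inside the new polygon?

291

The shoelace formula gives twice the area as |(5·0 − (-4)·1) + ((-4)·5 − 4·0) + (4·1 − 5·5)| = 37, so the area is 37/2.
The number of boundary lattice points is Σ gcd(|Δx|,|Δy|) = gcd(9,1) + gcd(8,5) + gcd(1,4) = 1+1+1 = 3.
Scaling by 4 multiplies the area by 4² = 16 (so the new area is 296) and multiplies the boundary lattice-point count by 4, giving 12.
By Pick's theorem, the interior count of the dilated polygon is 296 − 12/2 + 1 = 291.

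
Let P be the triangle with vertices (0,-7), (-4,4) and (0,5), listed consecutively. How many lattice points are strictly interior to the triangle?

18

The shoelace formula gives twice the area as |[0·4 − (-4)·(-7)] + [(-4)·5 − 0·4] + [0·(-7) − 0·5]| = 48, so the area is 24.
The number of boundary lattice points is Σ gcd(|Δx|,|Δy|) = gcd(4,11) + gcd(4,1) + gcd(0,12) = 1+1+12 = 14.
By Pick's theorem A = I + B/2 − 1, so I = 24 − 14/2 + 1 = 18.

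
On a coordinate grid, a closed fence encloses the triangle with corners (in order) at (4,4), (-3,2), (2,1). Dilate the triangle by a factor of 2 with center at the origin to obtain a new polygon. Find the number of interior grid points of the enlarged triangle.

32

By the shoelace formula, twice the signed area is |(4·2 − (-3)·4) + ((-3)·1 − 2·2) + (2·4 − 4·1)| = 17, so the area is 17/2.
Summing gcd(|Δx|,|Δy|) over the edges gives the boundary count: gcd(7,2) + gcd(5,1) + gcd(2,3) = 1+1+1 = 3.
Scaling by 2 multiplies the area by 2² = 4 (so the new area is 34) and multiplies the boundary lattice-point count by 2, giving 6.
By Pick's theorem, the interior count of the dilated polygon is 34 − 6/2 + 1 = 32.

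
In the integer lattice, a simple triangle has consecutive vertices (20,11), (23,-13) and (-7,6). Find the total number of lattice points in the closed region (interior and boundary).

By the shoelace formula, twice the signed area is |[20·(-13) − 23·11] + [23·6 − (-7)·(-13)] + [(-7)·11 − 20·6]| = 663, so the area is 331.5.
Summing gcd(|Δx|,|Δy|) over the edges gives the boundary count: gcd(3,24) + gcd(30,19) + gcd(27,5) = 3+1+1 = 5.
Pick's theorem gives I = A − B/2 + 1 = 331.5 − 5/2 + 1 = 330, so the closed region contains I + B = 330 + 5 = 335 lattice points.

335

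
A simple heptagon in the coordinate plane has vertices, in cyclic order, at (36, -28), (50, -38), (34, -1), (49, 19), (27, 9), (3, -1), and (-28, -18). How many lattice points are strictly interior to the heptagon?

Using the shoelace formula, 2A = |[36·(-38) − 50·(-28)] + [50·(-1) − 34·(-38)] + [34·19 − 49·(-1)] + [49·9 − 27·19] + [27·(-1) − 3·9] + [3·(-18) − (-28)·(-1)] + [(-28)·(-28) − 36·(-18)]| = 3193, so the area is 3193/2.
The number of boundary lattice points is Σ gcd(|Δx|,|Δy|) = gcd(14,10) + gcd(16,37) + gcd(15,20) + gcd(22,10) + gcd(24,10) + gcd(31,17) + gcd(64,10) = 2+1+5+2+2+1+2 = 15.
Pick's theorem gives I = A − B/2 + 1 = 3193/2 − 15/2 + 1 = 1590.

1590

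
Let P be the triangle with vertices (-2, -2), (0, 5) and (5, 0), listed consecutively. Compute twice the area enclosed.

45

By the shoelace formula, twice the signed area is |((-2)·5 − 0·(-2)) + (0·0 − 5·5) + (5·(-2) − (-2)·0)| = 45, so the area is 45/2.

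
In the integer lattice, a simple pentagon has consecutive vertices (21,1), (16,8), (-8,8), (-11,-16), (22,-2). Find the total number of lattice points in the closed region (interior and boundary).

515

By the shoelace formula, twice the signed area is |[21·8 − 16·1] + [16·8 − (-8)·8] + [(-8)·(-16) − (-11)·8] + [(-11)·(-2) − 22·(-16)] + [22·1 − 21·(-2)]| = 998, so the area is 499.
Summing gcd(|Δx|,|Δy|) over the edges gives the boundary count: gcd(5,7) + gcd(24,0) + gcd(3,24) + gcd(33,14) + gcd(1,3) = 1+24+3+1+1 = 30.
Pick's theorem gives I = A − B/2 + 1 = 499 − 30/2 + 1 = 485, so the closed region contains I + B = 485 + 30 = 515 lattice points.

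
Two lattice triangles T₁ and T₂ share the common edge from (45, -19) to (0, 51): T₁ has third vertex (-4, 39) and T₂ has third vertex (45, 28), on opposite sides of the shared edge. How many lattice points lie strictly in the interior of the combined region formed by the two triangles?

The union is the simple quadrilateral with vertices (45, -19), (-4, 39), (0, 51), (45, 28) in order.
The shoelace formula gives twice the area as |[45·39 − (-4)·(-19)] + [(-4)·51 − 0·39] + [0·28 − 45·51] + [45·(-19) − 45·28]| = 2935, so the area is 1467.5.
The number of boundary lattice points is Σ gcd(|Δx|,|Δy|) = gcd(49,58) + gcd(4,12) + gcd(45,23) + gcd(0,47) = 1+4+1+47 = 53.
By Pick's theorem I = A − B/2 + 1 = 1467.5 − 53/2 + 1 = 1442.

1442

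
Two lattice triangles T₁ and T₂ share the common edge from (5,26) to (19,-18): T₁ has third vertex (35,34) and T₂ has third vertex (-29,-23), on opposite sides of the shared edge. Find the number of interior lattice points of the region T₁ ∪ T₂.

1804

The union is the simple quadrilateral with vertices (5,26), (35,34), (19,-18), (-29,-23) in order.
The shoelace formula gives twice the area as |[5·34 − 35·26] + [35·(-18) − 19·34] + [19·(-23) − (-29)·(-18)] + [(-29)·26 − 5·(-23)]| = 3614, so the area is 1807.
Along each edge there are gcd(|Δx|,|Δy|)+1 lattice points, so counting each shared vertex once the boundary has gcd(30,8) + gcd(16,52) + gcd(48,5) + gcd(34,49) = 2+4+1+1 = 8.
By Pick's theorem I = A − B/2 + 1 = 1807 − 8/2 + 1 = 1804.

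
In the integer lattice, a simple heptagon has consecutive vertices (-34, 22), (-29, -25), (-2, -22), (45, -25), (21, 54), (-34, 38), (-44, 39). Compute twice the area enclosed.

9409

Using the shoelace formula, 2A = |[(-34)·(-25) − (-29)·22] + [(-29)·(-22) − (-2)·(-25)] + [(-2)·(-25) − 45·(-22)] + [45·54 − 21·(-25)] + [21·38 − (-34)·54] + [(-34)·39 − (-44)·38] + [(-44)·22 − (-34)·39]| = 9409, so the area is 4704.5.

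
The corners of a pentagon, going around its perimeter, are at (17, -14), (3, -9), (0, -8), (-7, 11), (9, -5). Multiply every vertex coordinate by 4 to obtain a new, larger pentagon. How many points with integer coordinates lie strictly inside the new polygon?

The shoelace formula gives twice the area as |[17·(-9) − 3·(-14)] + [3·(-8) − 0·(-9)] + [0·11 − (-7)·(-8)] + [(-7)·(-5) − 9·11] + [9·(-14) − 17·(-5)]| = 296, so the area is 148.
Along each edge there are gcd(|Δx|,|Δy|)+1 lattice points, so counting each shared vertex once the boundary has gcd(14,5) + gcd(3,1) + gcd(7,19) + gcd(16,16) + gcd(8,9) = 1+1+1+16+1 = 20.
Scaling by 4 multiplies the area by 4² = 16 (so the new area is 2368) and multiplies the boundary lattice-point count by 4, giving 80.
By Pick's theorem, the interior count of the dilated polygon is 2368 − 80/2 + 1 = 2329.

2329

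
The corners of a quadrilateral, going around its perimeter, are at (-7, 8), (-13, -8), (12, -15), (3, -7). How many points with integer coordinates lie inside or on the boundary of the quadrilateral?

199

By the shoelace formula, twice the signed area is |((-7)·(-8) − (-13)·8) + ((-13)·(-15) − 12·(-8)) + (12·(-7) − 3·(-15)) + (3·8 − (-7)·(-7))| = 387, so the area is 193.5.
Along each edge there are gcd(|Δx|,|Δy|)+1 lattice points, so counting each shared vertex once the boundary has gcd(6,16) + gcd(25,7) + gcd(9,8) + gcd(10,15) = 2+1+1+5 = 9.
Pick's theorem gives I = A − B/2 + 1 = 193.5 − 9/2 + 1 = 190, so the closed region contains I + B = 190 + 9 = 199 lattice points.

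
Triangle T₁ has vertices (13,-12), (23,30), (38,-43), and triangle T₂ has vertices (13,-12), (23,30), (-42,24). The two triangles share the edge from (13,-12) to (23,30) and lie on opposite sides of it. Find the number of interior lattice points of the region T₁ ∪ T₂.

2014

The union is the simple quadrilateral with vertices (13,-12), (38,-43), (23,30), (-42,24) in order.
By the shoelace formula, twice the signed area is |(13·(-43) − 38·(-12)) + (38·30 − 23·(-43)) + (23·24 − (-42)·30) + ((-42)·(-12) − 13·24)| = 4030, so the area is 2015.
The number of boundary lattice points is Σ gcd(|Δx|,|Δy|) = gcd(25,31) + gcd(15,73) + gcd(65,6) + gcd(55,36) = 1+1+1+1 = 4.
By Pick's theorem I = A − B/2 + 1 = 2015 − 4/2 + 1 = 2014.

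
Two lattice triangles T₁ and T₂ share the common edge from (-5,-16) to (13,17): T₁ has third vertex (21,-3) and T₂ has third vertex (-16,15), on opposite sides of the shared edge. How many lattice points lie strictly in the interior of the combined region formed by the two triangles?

The union is the simple quadrilateral with vertices (-5,-16), (21,-3), (13,17), (-16,15) in order.
By the shoelace formula, twice the signed area is |[(-5)·(-3) − 21·(-16)] + [21·17 − 13·(-3)] + [13·15 − (-16)·17] + [(-16)·(-16) − (-5)·15]| = 1545, so the area is 772.5.
The number of boundary lattice points is Σ gcd(|Δx|,|Δy|) = gcd(26,13) + gcd(8,20) + gcd(29,2) + gcd(11,31) = 13+4+1+1 = 19.
By Pick's theorem I = A − B/2 + 1 = 772.5 − 19/2 + 1 = 764.

764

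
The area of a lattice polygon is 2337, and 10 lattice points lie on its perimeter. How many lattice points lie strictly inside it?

2333

From Pick's theorem, I = A − B/2 + 1 = 2337 − 10/2 + 1 = 2333.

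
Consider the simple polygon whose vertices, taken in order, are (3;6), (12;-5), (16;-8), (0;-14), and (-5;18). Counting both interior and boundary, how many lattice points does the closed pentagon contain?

246

The shoelace formula gives twice the area as |[3·(-5) − 12·6] + [12·(-8) − 16·(-5)] + [16·(-14) − 0·(-8)] + [0·18 − (-5)·(-14)] + [(-5)·6 − 3·18]| = 481, so the area is 240.5.
Along each edge there are gcd(|Δx|,|Δy|)+1 lattice points, so counting each shared vertex once the boundary has gcd(9,11) + gcd(4,3) + gcd(16,6) + gcd(5,32) + gcd(8,12) = 1+1+2+1+4 = 9.
Pick's theorem gives I = A − B/2 + 1 = 240.5 − 9/2 + 1 = 237, so the closed region contains I + B = 237 + 9 = 246 lattice points.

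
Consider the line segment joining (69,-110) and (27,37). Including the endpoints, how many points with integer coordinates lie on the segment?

22

The number of lattice points on a segment between lattice points is gcd(|Δx|,|Δy|) + 1 = gcd(42,147) + 1 = 21 + 1 = 22.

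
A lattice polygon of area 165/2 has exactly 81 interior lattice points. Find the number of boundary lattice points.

5

Pick's theorem gives A = I + B/2 − 1, so B = 2(A − I + 1) = 2(165/2 − 81 + 1) = 5.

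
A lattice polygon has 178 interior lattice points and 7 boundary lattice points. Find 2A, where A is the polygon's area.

361

Pick's theorem states A = I + B/2 − 1, so A = 178 + 7/2 − 1 = 361/2.
Hence 2A = 361.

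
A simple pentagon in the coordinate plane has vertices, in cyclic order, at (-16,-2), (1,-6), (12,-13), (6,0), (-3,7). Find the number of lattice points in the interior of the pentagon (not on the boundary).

Using the shoelace formula, 2A = |[(-16)·(-6) − 1·(-2)] + [1·(-13) − 12·(-6)] + [12·0 − 6·(-13)] + [6·7 − (-3)·0] + [(-3)·(-2) − (-16)·7]| = 395, so the area is 197.5.
Along each edge there are gcd(|Δx|,|Δy|)+1 lattice points, so counting each shared vertex once the boundary has gcd(17,4) + gcd(11,7) + gcd(6,13) + gcd(9,7) + gcd(13,9) = 1+1+1+1+1 = 5.
By Pick's theorem A = I + B/2 − 1, so I = 197.5 − 5/2 + 1 = 196.

196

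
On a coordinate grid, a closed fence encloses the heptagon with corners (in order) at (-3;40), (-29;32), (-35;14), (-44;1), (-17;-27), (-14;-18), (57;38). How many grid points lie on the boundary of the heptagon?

The number of boundary lattice points is Σ gcd(|Δx|,|Δy|) = gcd(26,8) + gcd(6,18) + gcd(9,13) + gcd(27,28) + gcd(3,9) + gcd(71,56) + gcd(60,2) = 2+6+1+1+3+1+2 = 16.

16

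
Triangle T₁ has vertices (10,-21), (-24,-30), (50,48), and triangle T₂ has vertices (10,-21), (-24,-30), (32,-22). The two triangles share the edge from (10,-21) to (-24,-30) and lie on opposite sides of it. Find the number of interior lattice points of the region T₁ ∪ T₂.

1104

The union is the simple quadrilateral with vertices (10,-21), (50,48), (-24,-30), (32,-22) in order.
The shoelace formula gives twice the area as |(10·48 − 50·(-21)) + (50·(-30) − (-24)·48) + ((-24)·(-22) − 32·(-30)) + (32·(-21) − 10·(-22))| = 2218, so the area is 1109.
The number of boundary lattice points is Σ gcd(|Δx|,|Δy|) = gcd(40,69) + gcd(74,78) + gcd(56,8) + gcd(22,1) = 1+2+8+1 = 12.
By Pick's theorem I = A − B/2 + 1 = 1109 − 12/2 + 1 = 1104.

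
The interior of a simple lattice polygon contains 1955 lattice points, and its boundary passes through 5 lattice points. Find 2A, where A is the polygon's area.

3913

By Pick's theorem, A = I + B/2 − 1 = 1955 + 5/2 − 1 = 3913/2.
Hence 2A = 3913.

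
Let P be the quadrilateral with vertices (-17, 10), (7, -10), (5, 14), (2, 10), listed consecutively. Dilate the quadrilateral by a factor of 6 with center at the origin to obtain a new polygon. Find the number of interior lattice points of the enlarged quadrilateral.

By the shoelace formula, twice the signed area is |[(-17)·(-10) − 7·10] + [7·14 − 5·(-10)] + [5·10 − 2·14] + [2·10 − (-17)·10]| = 460, so the area is 230.
The number of boundary lattice points is Σ gcd(|Δx|,|Δy|) = gcd(24,20) + gcd(2,24) + gcd(3,4) + gcd(19,0) = 4+2+1+19 = 26.
Scaling by 6 multiplies the area by 6² = 36 (so the new area is 8280) and multiplies the boundary lattice-point count by 6, giving 156.
By Pick's theorem, the interior count of the dilated polygon is 8280 − 156/2 + 1 = 8203.

8203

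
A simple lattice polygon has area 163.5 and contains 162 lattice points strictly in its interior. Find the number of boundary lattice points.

Pick's theorem gives A = I + B/2 − 1, so B = 2(A − I + 1) = 2(163.5 − 162 + 1) = 5.

5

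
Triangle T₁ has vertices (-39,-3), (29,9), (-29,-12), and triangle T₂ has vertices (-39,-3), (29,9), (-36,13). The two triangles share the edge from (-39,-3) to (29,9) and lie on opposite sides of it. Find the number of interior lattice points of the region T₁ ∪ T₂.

891

The union is the simple quadrilateral with vertices (-39,-3), (-29,-12), (29,9), (-36,13) in order.
The shoelace formula gives twice the area as |[(-39)·(-12) − (-29)·(-3)] + [(-29)·9 − 29·(-12)] + [29·13 − (-36)·9] + [(-36)·(-3) − (-39)·13]| = 1784, so the area is 892.
The number of boundary lattice points is Σ gcd(|Δx|,|Δy|) = gcd(10,9) + gcd(58,21) + gcd(65,4) + gcd(3,16) = 1+1+1+1 = 4.
By Pick's theorem I = A − B/2 + 1 = 892 − 4/2 + 1 = 891.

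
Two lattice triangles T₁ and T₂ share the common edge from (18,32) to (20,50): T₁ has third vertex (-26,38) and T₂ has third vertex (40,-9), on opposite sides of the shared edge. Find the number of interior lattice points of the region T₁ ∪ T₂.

The union is the simple quadrilateral with vertices (18,32), (-26,38), (20,50), (40,-9) in order.
Using the shoelace formula, 2A = |[18·38 − (-26)·32] + [(-26)·50 − 20·38] + [20·(-9) − 40·50] + [40·32 − 18·(-9)]| = 1282, so the area is 641.
The number of boundary lattice points is Σ gcd(|Δx|,|Δy|) = gcd(44,6) + gcd(46,12) + gcd(20,59) + gcd(22,41) = 2+2+1+1 = 6.
By Pick's theorem I = A − B/2 + 1 = 641 − 6/2 + 1 = 639.

639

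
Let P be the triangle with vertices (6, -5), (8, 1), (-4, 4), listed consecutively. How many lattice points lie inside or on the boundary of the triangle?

By the shoelace formula, twice the signed area is |(6·1 − 8·(-5)) + (8·4 − (-4)·1) + ((-4)·(-5) − 6·4)| = 78, so the area is 39.
Summing gcd(|Δx|,|Δy|) over the edges gives the boundary count: gcd(2,6) + gcd(12,3) + gcd(10,9) = 2+3+1 = 6.
Pick's theorem gives I = A − B/2 + 1 = 39 − 6/2 + 1 = 37, so the closed region contains I + B = 37 + 6 = 43 lattice points.

43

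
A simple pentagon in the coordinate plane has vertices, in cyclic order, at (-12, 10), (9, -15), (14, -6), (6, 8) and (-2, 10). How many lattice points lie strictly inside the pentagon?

278

The shoelace formula gives twice the area as |[(-12)·(-15) − 9·10] + [9·(-6) − 14·(-15)] + [14·8 − 6·(-6)] + [6·10 − (-2)·8] + [(-2)·10 − (-12)·10]| = 570, so the area is 285.
Along each edge there are gcd(|Δx|,|Δy|)+1 lattice points, so counting each shared vertex once the boundary has gcd(21,25) + gcd(5,9) + gcd(8,14) + gcd(8,2) + gcd(10,0) = 1+1+2+2+10 = 16.
By Pick's theorem A = I + B/2 − 1, so I = 285 − 16/2 + 1 = 278.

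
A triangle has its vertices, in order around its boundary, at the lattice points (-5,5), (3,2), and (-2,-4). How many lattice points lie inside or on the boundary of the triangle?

The shoelace formula gives twice the area as |[(-5)·2 − 3·5] + [3·(-4) − (-2)·2] + [(-2)·5 − (-5)·(-4)]| = 63, so the area is 63/2.
The number of boundary lattice points is Σ gcd(|Δx|,|Δy|) = gcd(8,3) + gcd(5,6) + gcd(3,9) = 1+1+3 = 5.
Pick's theorem gives I = A − B/2 + 1 = 63/2 − 5/2 + 1 = 30, so the closed region contains I + B = 30 + 5 = 35 lattice points.

35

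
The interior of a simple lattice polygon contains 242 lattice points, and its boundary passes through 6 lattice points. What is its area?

By Pick's theorem, A = I + B/2 − 1 = 242 + 6/2 − 1 = 244.

244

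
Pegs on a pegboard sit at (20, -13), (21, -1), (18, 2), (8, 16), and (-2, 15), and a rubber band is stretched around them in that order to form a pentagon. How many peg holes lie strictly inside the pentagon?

The shoelace formula gives twice the area as |(20·(-1) − 21·(-13)) + (21·2 − 18·(-1)) + (18·16 − 8·2) + (8·15 − (-2)·16) + ((-2)·(-13) − 20·15)| = 463, so the area is 231.5.
The number of boundary lattice points is Σ gcd(|Δx|,|Δy|) = gcd(1,12) + gcd(3,3) + gcd(10,14) + gcd(10,1) + gcd(22,28) = 1+3+2+1+2 = 9.
By Pick's theorem A = I + B/2 − 1, so I = 231.5 − 9/2 + 1 = 228.

228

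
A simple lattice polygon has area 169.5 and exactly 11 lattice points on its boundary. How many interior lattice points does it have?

Pick's theorem A = I + B/2 − 1 rearranges to I = A − B/2 + 1 = 169.5 − 11/2 + 1 = 165.

165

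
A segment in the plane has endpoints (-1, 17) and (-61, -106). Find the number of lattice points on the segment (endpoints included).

The number of lattice points on a segment between lattice points is gcd(|Δx|,|Δy|) + 1 = gcd(60,123) + 1 = 3 + 1 = 4.

4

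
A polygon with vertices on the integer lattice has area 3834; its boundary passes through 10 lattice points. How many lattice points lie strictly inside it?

Pick's theorem A = I + B/2 − 1 rearranges to I = A − B/2 + 1 = 3834 − 10/2 + 1 = 3830.

3830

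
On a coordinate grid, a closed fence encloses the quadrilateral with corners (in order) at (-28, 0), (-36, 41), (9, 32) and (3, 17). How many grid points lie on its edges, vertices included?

14

Summing gcd(|Δx|,|Δy|) over the edges gives the boundary count: gcd(8,41) + gcd(45,9) + gcd(6,15) + gcd(31,17) = 1+9+3+1 = 14.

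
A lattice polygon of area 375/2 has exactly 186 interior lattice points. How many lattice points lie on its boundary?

5

Pick's theorem gives A = I + B/2 − 1, so B = 2(A − I + 1) = 2(375/2 − 186 + 1) = 5.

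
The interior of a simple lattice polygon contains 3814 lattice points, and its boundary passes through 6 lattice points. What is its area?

3816

Pick's theorem states A = I + B/2 − 1, so A = 3814 + 6/2 − 1 = 3816.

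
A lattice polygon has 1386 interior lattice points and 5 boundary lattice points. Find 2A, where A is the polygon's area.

By Pick's theorem, A = I + B/2 − 1 = 1386 + 5/2 − 1 = 2775/2.
Hence 2A = 2775.

2775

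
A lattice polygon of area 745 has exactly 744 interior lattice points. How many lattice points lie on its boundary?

4

Pick's theorem gives A = I + B/2 − 1, so B = 2(A − I + 1) = 2(745 − 744 + 1) = 4.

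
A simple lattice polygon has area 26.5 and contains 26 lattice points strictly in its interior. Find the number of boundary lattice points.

3

Pick's theorem gives A = I + B/2 − 1, so B = 2(A − I + 1) = 2(26.5 − 26 + 1) = 3.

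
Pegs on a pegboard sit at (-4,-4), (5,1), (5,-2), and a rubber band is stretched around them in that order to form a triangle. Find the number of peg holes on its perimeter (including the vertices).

Summing gcd(|Δx|,|Δy|) over the edges gives the boundary count: gcd(9,5) + gcd(0,3) + gcd(9,2) = 1+3+1 = 5.

5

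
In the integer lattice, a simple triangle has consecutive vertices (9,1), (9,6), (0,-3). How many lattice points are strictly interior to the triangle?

16

Using the shoelace formula, 2A = |[9·6 − 9·1] + [9·(-3) − 0·6] + [0·1 − 9·(-3)]| = 45, so the area is 22.5.
The number of boundary lattice points is Σ gcd(|Δx|,|Δy|) = gcd(0,5) + gcd(9,9) + gcd(9,4) = 5+9+1 = 15.
By Pick's theorem A = I + B/2 − 1, so I = 22.5 − 15/2 + 1 = 16.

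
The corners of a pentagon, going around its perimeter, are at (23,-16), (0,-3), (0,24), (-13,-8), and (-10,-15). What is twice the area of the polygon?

863

The shoelace formula gives twice the area as |(23·(-3) − 0·(-16)) + (0·24 − 0·(-3)) + (0·(-8) − (-13)·24) + ((-13)·(-15) − (-10)·(-8)) + ((-10)·(-16) − 23·(-15))| = 863, so the area is 863/2.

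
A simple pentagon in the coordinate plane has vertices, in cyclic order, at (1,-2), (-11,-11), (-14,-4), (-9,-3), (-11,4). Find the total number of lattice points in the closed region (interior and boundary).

The shoelace formula gives twice the area as |[1·(-11) − (-11)·(-2)] + [(-11)·(-4) − (-14)·(-11)] + [(-14)·(-3) − (-9)·(-4)] + [(-9)·4 − (-11)·(-3)] + [(-11)·(-2) − 1·4]| = 188, so the area is 94.
Along each edge there are gcd(|Δx|,|Δy|)+1 lattice points, so counting each shared vertex once the boundary has gcd(12,9) + gcd(3,7) + gcd(5,1) + gcd(2,7) + gcd(12,6) = 3+1+1+1+6 = 12.
Pick's theorem gives I = A − B/2 + 1 = 94 − 12/2 + 1 = 89, so the closed region contains I + B = 89 + 12 = 101 lattice points.

101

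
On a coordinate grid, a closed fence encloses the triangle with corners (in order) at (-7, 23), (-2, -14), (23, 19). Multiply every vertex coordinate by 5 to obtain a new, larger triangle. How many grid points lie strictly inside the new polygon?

By the shoelace formula, twice the signed area is |((-7)·(-14) − (-2)·23) + ((-2)·19 − 23·(-14)) + (23·23 − (-7)·19)| = 1090, so the area is 545.
Summing gcd(|Δx|,|Δy|) over the edges gives the boundary count: gcd(5,37) + gcd(25,33) + gcd(30,4) = 1+1+2 = 4.
Scaling by 5 multiplies the area by 5² = 25 (so the new area is 13625) and multiplies the boundary lattice-point count by 5, giving 20.
By Pick's theorem, the interior count of the dilated polygon is 13625 − 20/2 + 1 = 13616.

13616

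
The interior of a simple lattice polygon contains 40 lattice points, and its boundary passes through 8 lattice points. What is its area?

43

Pick's theorem states A = I + B/2 − 1, so A = 40 + 8/2 − 1 = 43.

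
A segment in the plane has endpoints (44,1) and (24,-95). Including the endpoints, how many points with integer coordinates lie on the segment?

The number of lattice points on a segment between lattice points is gcd(|Δx|,|Δy|) + 1 = gcd(20,96) + 1 = 4 + 1 = 5.

5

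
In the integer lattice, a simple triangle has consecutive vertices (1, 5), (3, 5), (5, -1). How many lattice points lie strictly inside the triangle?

By the shoelace formula, twice the signed area is |(1·5 − 3·5) + (3·(-1) − 5·5) + (5·5 − 1·(-1))| = 12, so the area is 6.
The number of boundary lattice points is Σ gcd(|Δx|,|Δy|) = gcd(2,0) + gcd(2,6) + gcd(4,6) = 2+2+2 = 6.
Pick's theorem gives I = A − B/2 + 1 = 6 − 6/2 + 1 = 4.

4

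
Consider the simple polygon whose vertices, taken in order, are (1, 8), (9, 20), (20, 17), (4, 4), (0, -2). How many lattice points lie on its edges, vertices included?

9

The number of boundary lattice points is Σ gcd(|Δx|,|Δy|) = gcd(8,12) + gcd(11,3) + gcd(16,13) + gcd(4,6) + gcd(1,10) = 4+1+1+2+1 = 9.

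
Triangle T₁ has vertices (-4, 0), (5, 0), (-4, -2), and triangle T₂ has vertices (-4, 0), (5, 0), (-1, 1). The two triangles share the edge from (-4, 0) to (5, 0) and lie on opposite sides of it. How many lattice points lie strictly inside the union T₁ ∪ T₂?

The union is the simple quadrilateral with vertices (-4, 0), (-4, -2), (5, 0), (-1, 1) in order.
Using the shoelace formula, 2A = |[(-4)·(-2) − (-4)·0] + [(-4)·0 − 5·(-2)] + [5·1 − (-1)·0] + [(-1)·0 − (-4)·1]| = 27, so the area is 13.5.
Along each edge there are gcd(|Δx|,|Δy|)+1 lattice points, so counting each shared vertex once the boundary has gcd(0,2) + gcd(9,2) + gcd(6,1) + gcd(3,1) = 2+1+1+1 = 5.
By Pick's theorem I = A − B/2 + 1 = 13.5 − 5/2 + 1 = 12.

12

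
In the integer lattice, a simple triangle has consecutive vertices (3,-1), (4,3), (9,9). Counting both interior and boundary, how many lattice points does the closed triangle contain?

10

The shoelace formula gives twice the area as |(3·3 − 4·(-1)) + (4·9 − 9·3) + (9·(-1) − 3·9)| = 14, so the area is 7.
Along each edge there are gcd(|Δx|,|Δy|)+1 lattice points, so counting each shared vertex once the boundary has gcd(1,4) + gcd(5,6) + gcd(6,10) = 1+1+2 = 4.
Pick's theorem gives I = A − B/2 + 1 = 7 − 4/2 + 1 = 6, so the closed region contains I + B = 6 + 4 = 10 lattice points.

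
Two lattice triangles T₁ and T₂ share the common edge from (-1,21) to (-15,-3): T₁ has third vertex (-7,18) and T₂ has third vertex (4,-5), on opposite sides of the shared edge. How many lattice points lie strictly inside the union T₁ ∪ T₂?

291

The union is the simple quadrilateral with vertices (-1,21), (-7,18), (-15,-3), (4,-5) in order.
Using the shoelace formula, 2A = |[(-1)·18 − (-7)·21] + [(-7)·(-3) − (-15)·18] + [(-15)·(-5) − 4·(-3)] + [4·21 − (-1)·(-5)]| = 586, so the area is 293.
Along each edge there are gcd(|Δx|,|Δy|)+1 lattice points, so counting each shared vertex once the boundary has gcd(6,3) + gcd(8,21) + gcd(19,2) + gcd(5,26) = 3+1+1+1 = 6.
By Pick's theorem I = A − B/2 + 1 = 293 − 6/2 + 1 = 291.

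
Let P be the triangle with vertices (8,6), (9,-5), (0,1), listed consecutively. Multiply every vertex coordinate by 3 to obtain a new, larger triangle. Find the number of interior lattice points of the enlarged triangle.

412

Using the shoelace formula, 2A = |(8·(-5) − 9·6) + (9·1 − 0·(-5)) + (0·6 − 8·1)| = 93, so the area is 46.5.
Along each edge there are gcd(|Δx|,|Δy|)+1 lattice points, so counting each shared vertex once the boundary has gcd(1,11) + gcd(9,6) + gcd(8,5) = 1+3+1 = 5.
Scaling by 3 multiplies the area by 3² = 9 (so the new area is 418.5) and multiplies the boundary lattice-point count by 3, giving 15.
By Pick's theorem, the interior count of the dilated polygon is 418.5 − 15/2 + 1 = 412.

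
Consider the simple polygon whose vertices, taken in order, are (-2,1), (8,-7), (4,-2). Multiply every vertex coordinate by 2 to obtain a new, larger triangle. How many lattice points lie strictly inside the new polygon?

31

By the shoelace formula, twice the signed area is |[(-2)·(-7) − 8·1] + [8·(-2) − 4·(-7)] + [4·1 − (-2)·(-2)]| = 18, so the area is 9.
Along each edge there are gcd(|Δx|,|Δy|)+1 lattice points, so counting each shared vertex once the boundary has gcd(10,8) + gcd(4,5) + gcd(6,3) = 2+1+3 = 6.
Scaling by 2 multiplies the area by 2² = 4 (so the new area is 36) and multiplies the boundary lattice-point count by 2, giving 12.
By Pick's theorem, the interior count of the dilated polygon is 36 − 12/2 + 1 = 31.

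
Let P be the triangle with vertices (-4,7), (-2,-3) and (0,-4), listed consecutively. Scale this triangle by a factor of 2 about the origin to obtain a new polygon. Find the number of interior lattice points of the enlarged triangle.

By the shoelace formula, twice the signed area is |((-4)·(-3) − (-2)·7) + ((-2)·(-4) − 0·(-3)) + (0·7 − (-4)·(-4))| = 18, so the area is 9.
Along each edge there are gcd(|Δx|,|Δy|)+1 lattice points, so counting each shared vertex once the boundary has gcd(2,10) + gcd(2,1) + gcd(4,11) = 2+1+1 = 4.
Scaling by 2 multiplies the area by 2² = 4 (so the new area is 36) and multiplies the boundary lattice-point count by 2, giving 8.
By Pick's theorem, the interior count of the dilated polygon is 36 − 8/2 + 1 = 33.

33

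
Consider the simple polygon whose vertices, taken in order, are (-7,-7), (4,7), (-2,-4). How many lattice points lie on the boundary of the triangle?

3

The number of boundary lattice points is Σ gcd(|Δx|,|Δy|) = gcd(11,14) + gcd(6,11) + gcd(5,3) = 1+1+1 = 3.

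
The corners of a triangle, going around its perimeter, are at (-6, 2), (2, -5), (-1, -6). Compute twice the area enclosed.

29

The shoelace formula gives twice the area as |[(-6)·(-5) − 2·2] + [2·(-6) − (-1)·(-5)] + [(-1)·2 − (-6)·(-6)]| = 29, so the area is 14.5.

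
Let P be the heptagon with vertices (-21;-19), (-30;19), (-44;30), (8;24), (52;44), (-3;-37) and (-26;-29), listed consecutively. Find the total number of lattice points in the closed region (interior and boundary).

Using the shoelace formula, 2A = |[(-21)·19 − (-30)·(-19)] + [(-30)·30 − (-44)·19] + [(-44)·24 − 8·30] + [8·44 − 52·24] + [52·(-37) − (-3)·44] + [(-3)·(-29) − (-26)·(-37)] + [(-26)·(-19) − (-21)·(-29)]| = 6007, so the area is 6007/2.
The number of boundary lattice points is Σ gcd(|Δx|,|Δy|) = gcd(9,38) + gcd(14,11) + gcd(52,6) + gcd(44,20) + gcd(55,81) + gcd(23,8) + gcd(5,10) = 1+1+2+4+1+1+5 = 15.
Pick's theorem gives I = A − B/2 + 1 = 6007/2 − 15/2 + 1 = 2997, so the closed region contains I + B = 2997 + 15 = 3012 lattice points.

3012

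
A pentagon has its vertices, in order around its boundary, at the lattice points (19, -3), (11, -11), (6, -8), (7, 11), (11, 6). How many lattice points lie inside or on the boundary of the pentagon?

158

Using the shoelace formula, 2A = |[19·(-11) − 11·(-3)] + [11·(-8) − 6·(-11)] + [6·11 − 7·(-8)] + [7·6 − 11·11] + [11·(-3) − 19·6]| = 302, so the area is 151.
The number of boundary lattice points is Σ gcd(|Δx|,|Δy|) = gcd(8,8) + gcd(5,3) + gcd(1,19) + gcd(4,5) + gcd(8,9) = 8+1+1+1+1 = 12.
Pick's theorem gives I = A − B/2 + 1 = 151 − 12/2 + 1 = 146, so the closed region contains I + B = 146 + 12 = 158 lattice points.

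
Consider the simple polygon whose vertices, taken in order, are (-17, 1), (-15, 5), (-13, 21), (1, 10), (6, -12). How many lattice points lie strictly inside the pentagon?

Using the shoelace formula, 2A = |[(-17)·5 − (-15)·1] + [(-15)·21 − (-13)·5] + [(-13)·10 − 1·21] + [1·(-12) − 6·10] + [6·1 − (-17)·(-12)]| = 741, so the area is 370.5.
Summing gcd(|Δx|,|Δy|) over the edges gives the boundary count: gcd(2,4) + gcd(2,16) + gcd(14,11) + gcd(5,22) + gcd(23,13) = 2+2+1+1+1 = 7.
Pick's theorem gives I = A − B/2 + 1 = 370.5 − 7/2 + 1 = 368.

368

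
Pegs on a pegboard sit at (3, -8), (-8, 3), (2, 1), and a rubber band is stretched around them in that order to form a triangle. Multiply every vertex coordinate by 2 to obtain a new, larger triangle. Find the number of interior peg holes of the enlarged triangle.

163

Using the shoelace formula, 2A = |(3·3 − (-8)·(-8)) + ((-8)·1 − 2·3) + (2·(-8) − 3·1)| = 88, so the area is 44.
Along each edge there are gcd(|Δx|,|Δy|)+1 lattice points, so counting each shared vertex once the boundary has gcd(11,11) + gcd(10,2) + gcd(1,9) = 11+2+1 = 14.
Scaling by 2 multiplies the area by 2² = 4 (so the new area is 176) and multiplies the boundary lattice-point count by 2, giving 28.
By Pick's theorem, the interior count of the dilated polygon is 176 − 28/2 + 1 = 163.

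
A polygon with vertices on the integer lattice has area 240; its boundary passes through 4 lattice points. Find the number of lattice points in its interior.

239

From Pick's theorem, I = A − B/2 + 1 = 240 − 4/2 + 1 = 239.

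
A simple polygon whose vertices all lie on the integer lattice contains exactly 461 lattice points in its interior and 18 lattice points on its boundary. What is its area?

469

Pick's theorem states A = I + B/2 − 1, so A = 461 + 18/2 − 1 = 469.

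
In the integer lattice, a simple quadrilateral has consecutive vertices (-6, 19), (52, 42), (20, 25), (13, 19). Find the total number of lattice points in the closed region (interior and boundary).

194

The shoelace formula gives twice the area as |((-6)·42 − 52·19) + (52·25 − 20·42) + (20·19 − 13·25) + (13·19 − (-6)·19)| = 364, so the area is 182.
Along each edge there are gcd(|Δx|,|Δy|)+1 lattice points, so counting each shared vertex once the boundary has gcd(58,23) + gcd(32,17) + gcd(7,6) + gcd(19,0) = 1+1+1+19 = 22.
Pick's theorem gives I = A − B/2 + 1 = 182 − 22/2 + 1 = 172, so the closed region contains I + B = 172 + 22 = 194 lattice points.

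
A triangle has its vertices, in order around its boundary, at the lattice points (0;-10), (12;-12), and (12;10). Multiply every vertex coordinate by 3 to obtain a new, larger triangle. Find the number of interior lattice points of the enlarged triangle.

1147

Using the shoelace formula, 2A = |(0·(-12) − 12·(-10)) + (12·10 − 12·(-12)) + (12·(-10) − 0·10)| = 264, so the area is 132.
The number of boundary lattice points is Σ gcd(|Δx|,|Δy|) = gcd(12,2) + gcd(0,22) + gcd(12,20) = 2+22+4 = 28.
Scaling by 3 multiplies the area by 3² = 9 (so the new area is 1188) and multiplies the boundary lattice-point count by 3, giving 84.
By Pick's theorem, the interior count of the dilated polygon is 1188 − 84/2 + 1 = 1147.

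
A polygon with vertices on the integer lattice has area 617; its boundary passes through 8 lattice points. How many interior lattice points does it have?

From Pick's theorem, I = A − B/2 + 1 = 617 − 8/2 + 1 = 614.

614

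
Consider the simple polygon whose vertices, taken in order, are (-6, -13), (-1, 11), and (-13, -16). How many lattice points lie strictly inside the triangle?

Using the shoelace formula, 2A = |((-6)·11 − (-1)·(-13)) + ((-1)·(-16) − (-13)·11) + ((-13)·(-13) − (-6)·(-16))| = 153, so the area is 153/2.
The number of boundary lattice points is Σ gcd(|Δx|,|Δy|) = gcd(5,24) + gcd(12,27) + gcd(7,3) = 1+3+1 = 5.
By Pick's theorem A = I + B/2 − 1, so I = 153/2 − 5/2 + 1 = 75.

75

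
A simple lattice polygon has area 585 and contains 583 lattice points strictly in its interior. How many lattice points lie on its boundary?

6

Pick's theorem gives A = I + B/2 − 1, so B = 2(A − I + 1) = 2(585 − 583 + 1) = 6.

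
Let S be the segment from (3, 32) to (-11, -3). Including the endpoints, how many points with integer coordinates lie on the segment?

The number of lattice points on a segment between lattice points is gcd(|Δx|,|Δy|) + 1 = gcd(14,35) + 1 = 7 + 1 = 8.

8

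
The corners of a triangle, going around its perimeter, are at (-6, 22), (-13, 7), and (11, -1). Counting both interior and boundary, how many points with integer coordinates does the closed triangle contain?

The shoelace formula gives twice the area as |((-6)·7 − (-13)·22) + ((-13)·(-1) − 11·7) + (11·22 − (-6)·(-1))| = 416, so the area is 208.
The number of boundary lattice points is Σ gcd(|Δx|,|Δy|) = gcd(7,15) + gcd(24,8) + gcd(17,23) = 1+8+1 = 10.
Pick's theorem gives I = A − B/2 + 1 = 208 − 10/2 + 1 = 204, so the closed region contains I + B = 204 + 10 = 214 lattice points.

214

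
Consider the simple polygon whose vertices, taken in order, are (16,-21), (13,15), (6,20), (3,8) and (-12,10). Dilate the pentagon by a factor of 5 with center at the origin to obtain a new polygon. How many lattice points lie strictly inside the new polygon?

The shoelace formula gives twice the area as |(16·15 − 13·(-21)) + (13·20 − 6·15) + (6·8 − 3·20) + (3·10 − (-12)·8) + ((-12)·(-21) − 16·10)| = 889, so the area is 889/2.
Along each edge there are gcd(|Δx|,|Δy|)+1 lattice points, so counting each shared vertex once the boundary has gcd(3,36) + gcd(7,5) + gcd(3,12) + gcd(15,2) + gcd(28,31) = 3+1+3+1+1 = 9.
Scaling by 5 multiplies the area by 5² = 25 (so the new area is 11112.5) and multiplies the boundary lattice-point count by 5, giving 45.
By Pick's theorem, the interior count of the dilated polygon is 11112.5 − 45/2 + 1 = 11091.

11091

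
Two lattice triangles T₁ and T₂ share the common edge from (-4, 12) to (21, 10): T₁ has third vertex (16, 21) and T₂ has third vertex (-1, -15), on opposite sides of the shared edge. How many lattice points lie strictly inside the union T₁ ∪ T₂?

465

The union is the simple quadrilateral with vertices (-4, 12), (16, 21), (21, 10), (-1, -15) in order.
Using the shoelace formula, 2A = |((-4)·21 − 16·12) + (16·10 − 21·21) + (21·(-15) − (-1)·10) + ((-1)·12 − (-4)·(-15))| = 934, so the area is 467.
The number of boundary lattice points is Σ gcd(|Δx|,|Δy|) = gcd(20,9) + gcd(5,11) + gcd(22,25) + gcd(3,27) = 1+1+1+3 = 6.
By Pick's theorem I = A − B/2 + 1 = 467 − 6/2 + 1 = 465.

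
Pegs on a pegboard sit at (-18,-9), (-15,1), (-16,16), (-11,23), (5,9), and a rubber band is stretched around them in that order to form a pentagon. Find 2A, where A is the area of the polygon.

666

By the shoelace formula, twice the signed area is |[(-18)·1 − (-15)·(-9)] + [(-15)·16 − (-16)·1] + [(-16)·23 − (-11)·16] + [(-11)·9 − 5·23] + [5·(-9) − (-18)·9]| = 666, so the area is 333.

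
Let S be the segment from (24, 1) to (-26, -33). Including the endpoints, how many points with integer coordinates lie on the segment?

The number of lattice points on a segment between lattice points is gcd(|Δx|,|Δy|) + 1 = gcd(50,34) + 1 = 2 + 1 = 3.

3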